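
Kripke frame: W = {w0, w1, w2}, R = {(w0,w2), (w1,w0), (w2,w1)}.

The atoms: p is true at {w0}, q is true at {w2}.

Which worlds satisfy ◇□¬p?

w0: successors {w2}; □¬p there: w2:T. ✓
w1: successors {w0}; □¬p there: w0:T. ✓
w2: successors {w1}; □¬p there: w1:F. ✗

{w0, w1}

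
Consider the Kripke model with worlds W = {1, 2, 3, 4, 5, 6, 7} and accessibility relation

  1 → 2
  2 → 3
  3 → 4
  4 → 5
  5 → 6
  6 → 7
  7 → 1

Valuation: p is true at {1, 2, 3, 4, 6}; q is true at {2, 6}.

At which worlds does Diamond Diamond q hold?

1: successors {2}; Diamond q there: 2:F. ✗
2: successors {3}; Diamond q there: 3:F. ✗
3: successors {4}; Diamond q there: 4:F. ✗
4: successors {5}; Diamond q there: 5:T. ✓
5: successors {6}; Diamond q there: 6:F. ✗
6: successors {7}; Diamond q there: 7:F. ✗
7: successors {1}; Diamond q there: 1:T. ✓

{4, 7}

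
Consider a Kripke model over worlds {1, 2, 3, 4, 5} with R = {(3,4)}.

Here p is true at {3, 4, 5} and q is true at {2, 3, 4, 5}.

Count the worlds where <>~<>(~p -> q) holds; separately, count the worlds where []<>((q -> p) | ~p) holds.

For <>~<>(~p -> q):
1: no successors, so <>~<>(~p -> q) fails. ✗
2: no successors, so <>~<>(~p -> q) fails. ✗
3: successors {4}; ~<>(~p -> q) there: 4:T. ✓
4: no successors, so <>~<>(~p -> q) fails. ✗
5: no successors, so <>~<>(~p -> q) fails. ✗
— 1 world.
For []<>((q -> p) | ~p):
1: no successors, so []<>((q -> p) | ~p) holds vacuously. ✓
2: no successors, so []<>((q -> p) | ~p) holds vacuously. ✓
3: successors {4}; <>((q -> p) | ~p) there: 4:F. ✗
4: no successors, so []<>((q -> p) | ~p) holds vacuously. ✓
5: no successors, so []<>((q -> p) | ~p) holds vacuously. ✓
— 4 worlds.

1 and 4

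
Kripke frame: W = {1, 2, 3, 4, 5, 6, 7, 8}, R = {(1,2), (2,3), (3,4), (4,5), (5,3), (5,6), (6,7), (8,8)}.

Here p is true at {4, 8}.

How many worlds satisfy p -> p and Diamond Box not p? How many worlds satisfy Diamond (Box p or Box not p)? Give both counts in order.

For p -> p and Diamond Box not p:
1: p is F, p and Diamond Box not p is F. ✓
2: p is F, p and Diamond Box not p is F. ✓
3: p is F, p and Diamond Box not p is F. ✓
4: p is T, p and Diamond Box not p is T. ✓
5: p is F, p and Diamond Box not p is F. ✓
6: p is F, p and Diamond Box not p is F. ✓
7: p is F, p and Diamond Box not p is F. ✓
8: p is T, p and Diamond Box not p is F. ✗
— 7 worlds.
For Diamond (Box p or Box not p):
1: successors {2}; Box p or Box not p there: 2:T. ✓
2: successors {3}; Box p or Box not p there: 3:T. ✓
3: successors {4}; Box p or Box not p there: 4:T. ✓
4: successors {5}; Box p or Box not p there: 5:T. ✓
5: successors {3, 6}; Box p or Box not p there: 3:T, 6:T. ✓
6: successors {7}; Box p or Box not p there: 7:T. ✓
7: no successors, so Diamond (Box p or Box not p) fails. ✗
8: successors {8}; Box p or Box not p there: 8:T. ✓
— 7 worlds.

7 and 7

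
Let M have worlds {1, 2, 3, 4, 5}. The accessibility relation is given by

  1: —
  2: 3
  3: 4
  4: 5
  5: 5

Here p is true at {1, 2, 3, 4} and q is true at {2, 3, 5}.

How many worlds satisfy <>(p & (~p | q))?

1: no successors, so <>(p & (~p | q)) fails. ✗
2: successors {3}; p & (~p | q) there: 3:T. ✓
3: successors {4}; p & (~p | q) there: 4:F. ✗
4: successors {5}; p & (~p | q) there: 5:F. ✗
5: successors {5}; p & (~p | q) there: 5:F. ✗
Satisfying worlds: {2}.

1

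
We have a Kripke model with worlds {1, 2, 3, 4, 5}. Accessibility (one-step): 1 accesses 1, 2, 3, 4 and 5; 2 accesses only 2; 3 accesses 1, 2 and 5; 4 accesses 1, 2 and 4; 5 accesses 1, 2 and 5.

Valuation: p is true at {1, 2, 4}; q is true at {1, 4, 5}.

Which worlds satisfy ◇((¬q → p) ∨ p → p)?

1: successors {1, 2, 3, 4, 5}; (¬q → p) ∨ p → p there: 1:T, 2:T, 3:T, 4:T, 5:F. ✓
2: successors {2}; (¬q → p) ∨ p → p there: 2:T. ✓
3: successors {1, 2, 5}; (¬q → p) ∨ p → p there: 1:T, 2:T, 5:F. ✓
4: successors {1, 2, 4}; (¬q → p) ∨ p → p there: 1:T, 2:T, 4:T. ✓
5: successors {1, 2, 5}; (¬q → p) ∨ p → p there: 1:T, 2:T, 5:F. ✓

{1, 2, 3, 4, 5}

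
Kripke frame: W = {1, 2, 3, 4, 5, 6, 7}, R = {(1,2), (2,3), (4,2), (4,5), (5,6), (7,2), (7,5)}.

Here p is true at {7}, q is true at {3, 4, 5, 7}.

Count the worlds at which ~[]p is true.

1: []p is F. ✓
2: []p is F. ✓
3: []p is T. ✗
4: []p is F. ✓
5: []p is F. ✓
6: []p is T. ✗
7: []p is F. ✓
Satisfying worlds: {1, 2, 4, 5, 7}.

5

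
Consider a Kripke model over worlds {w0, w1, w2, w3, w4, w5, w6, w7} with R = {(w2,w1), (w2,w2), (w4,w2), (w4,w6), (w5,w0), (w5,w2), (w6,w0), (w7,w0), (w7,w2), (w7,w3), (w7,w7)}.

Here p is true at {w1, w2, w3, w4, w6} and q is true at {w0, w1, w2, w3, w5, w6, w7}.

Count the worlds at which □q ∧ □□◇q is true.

w0: □q is T, □□◇q is T. ✓
w1: □q is T, □□◇q is T. ✓
w2: □q is T, □□◇q is F. ✗
w3: □q is T, □□◇q is T. ✓
w4: □q is T, □□◇q is F. ✗
w5: □q is T, □□◇q is F. ✗
w6: □q is T, □□◇q is T. ✓
w7: □q is T, □□◇q is F. ✗
Satisfying worlds: {w0, w1, w3, w6}.

4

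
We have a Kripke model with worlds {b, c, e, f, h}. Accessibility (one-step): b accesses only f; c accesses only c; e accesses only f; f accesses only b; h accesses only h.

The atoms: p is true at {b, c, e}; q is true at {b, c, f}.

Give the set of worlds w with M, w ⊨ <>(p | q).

{b, c, e, f}

b: successors {f}; p | q there: f:T. ✓
c: successors {c}; p | q there: c:T. ✓
e: successors {f}; p | q there: f:T. ✓
f: successors {b}; p | q there: b:T. ✓
h: successors {h}; p | q there: h:F. ✗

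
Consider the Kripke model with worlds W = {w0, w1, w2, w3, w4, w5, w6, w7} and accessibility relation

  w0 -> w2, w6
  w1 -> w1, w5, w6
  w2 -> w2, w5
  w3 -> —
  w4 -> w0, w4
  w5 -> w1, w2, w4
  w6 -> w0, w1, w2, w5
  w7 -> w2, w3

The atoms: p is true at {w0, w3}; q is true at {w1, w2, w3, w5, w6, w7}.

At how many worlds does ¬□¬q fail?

w0: □¬q is F. ✓
w1: □¬q is F. ✓
w2: □¬q is F. ✓
w3: □¬q is T. ✗
w4: □¬q is T. ✗
w5: □¬q is F. ✓
w6: □¬q is F. ✓
w7: □¬q is F. ✓
Satisfying worlds: {w0, w1, w2, w5, w6, w7}.
So ¬□¬q fails at the other 2 worlds.

2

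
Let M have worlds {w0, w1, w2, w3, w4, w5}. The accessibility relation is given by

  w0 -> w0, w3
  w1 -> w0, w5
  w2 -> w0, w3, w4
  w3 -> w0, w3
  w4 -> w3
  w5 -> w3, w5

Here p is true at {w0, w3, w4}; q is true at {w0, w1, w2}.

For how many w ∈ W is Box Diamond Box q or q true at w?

w0: Box Diamond Box q is F, q is T. ✓
w1: Box Diamond Box q is F, q is T. ✓
w2: Box Diamond Box q is F, q is T. ✓
w3: Box Diamond Box q is F, q is F. ✗
w4: Box Diamond Box q is F, q is F. ✗
w5: Box Diamond Box q is F, q is F. ✗
Satisfying worlds: {w0, w1, w2}.

3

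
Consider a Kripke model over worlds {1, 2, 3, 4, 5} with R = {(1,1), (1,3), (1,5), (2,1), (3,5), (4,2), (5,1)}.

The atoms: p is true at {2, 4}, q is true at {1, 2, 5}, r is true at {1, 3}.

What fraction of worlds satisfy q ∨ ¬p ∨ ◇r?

1: q ∨ ¬p is T, ◇r is T. ✓
2: q ∨ ¬p is T, ◇r is T. ✓
3: q ∨ ¬p is T, ◇r is F. ✓
4: q ∨ ¬p is F, ◇r is F. ✗
5: q ∨ ¬p is T, ◇r is T. ✓
That's 4 of 5 worlds, so 4/5.

4/5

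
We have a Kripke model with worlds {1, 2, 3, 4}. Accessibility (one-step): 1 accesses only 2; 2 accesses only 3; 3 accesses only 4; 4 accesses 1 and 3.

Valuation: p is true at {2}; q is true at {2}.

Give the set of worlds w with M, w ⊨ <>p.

1: successors {2}; p there: 2:T. ✓
2: successors {3}; p there: 3:F. ✗
3: successors {4}; p there: 4:F. ✗
4: successors {1, 3}; p there: 1:F, 3:F. ✗

{1}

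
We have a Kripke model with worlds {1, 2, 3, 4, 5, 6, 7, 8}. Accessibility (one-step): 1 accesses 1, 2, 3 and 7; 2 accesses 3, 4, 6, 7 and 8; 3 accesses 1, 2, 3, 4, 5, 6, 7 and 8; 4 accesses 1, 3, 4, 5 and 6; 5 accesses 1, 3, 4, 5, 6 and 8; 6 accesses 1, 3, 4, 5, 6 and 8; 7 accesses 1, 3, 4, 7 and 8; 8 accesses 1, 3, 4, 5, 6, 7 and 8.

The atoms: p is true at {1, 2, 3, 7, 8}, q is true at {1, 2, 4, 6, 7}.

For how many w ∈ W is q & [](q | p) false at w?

5

1: q is T, [](q | p) is T. ✓
2: q is T, [](q | p) is T. ✓
3: q is F, [](q | p) is F. ✗
4: q is T, [](q | p) is F. ✗
5: q is F, [](q | p) is F. ✗
6: q is T, [](q | p) is F. ✗
7: q is T, [](q | p) is T. ✓
8: q is F, [](q | p) is F. ✗
Satisfying worlds: {1, 2, 7}.
So q & [](q | p) fails at the other 5 worlds.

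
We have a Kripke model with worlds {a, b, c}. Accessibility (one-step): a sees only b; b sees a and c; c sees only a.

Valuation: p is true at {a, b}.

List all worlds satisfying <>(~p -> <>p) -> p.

{a, b}

a: <>(~p -> <>p) is T, p is T. ✓
b: <>(~p -> <>p) is T, p is T. ✓
c: <>(~p -> <>p) is T, p is F. ✗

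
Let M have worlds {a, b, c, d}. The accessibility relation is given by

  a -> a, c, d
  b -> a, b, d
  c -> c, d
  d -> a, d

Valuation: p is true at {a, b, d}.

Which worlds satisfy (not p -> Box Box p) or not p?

{a, b, c, d}

a: not p -> Box Box p is T, not p is F. ✓
b: not p -> Box Box p is T, not p is F. ✓
c: not p -> Box Box p is F, not p is T. ✓
d: not p -> Box Box p is T, not p is F. ✓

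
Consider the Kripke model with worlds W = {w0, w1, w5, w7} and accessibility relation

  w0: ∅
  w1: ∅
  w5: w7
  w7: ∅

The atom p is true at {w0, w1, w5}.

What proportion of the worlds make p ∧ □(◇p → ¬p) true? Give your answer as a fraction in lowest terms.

w0: p is T, □(◇p → ¬p) is T. ✓
w1: p is T, □(◇p → ¬p) is T. ✓
w5: p is T, □(◇p → ¬p) is T. ✓
w7: p is F, □(◇p → ¬p) is T. ✗
That's 3 of 4 worlds, so 3/4.

3/4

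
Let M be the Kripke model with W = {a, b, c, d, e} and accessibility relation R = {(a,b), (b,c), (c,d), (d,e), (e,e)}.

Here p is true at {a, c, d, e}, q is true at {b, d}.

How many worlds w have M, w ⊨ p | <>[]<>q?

a: p is T, <>[]<>q is T. ✓
b: p is F, <>[]<>q is F. ✗
c: p is T, <>[]<>q is F. ✓
d: p is T, <>[]<>q is F. ✓
e: p is T, <>[]<>q is F. ✓
Satisfying worlds: {a, c, d, e}.

4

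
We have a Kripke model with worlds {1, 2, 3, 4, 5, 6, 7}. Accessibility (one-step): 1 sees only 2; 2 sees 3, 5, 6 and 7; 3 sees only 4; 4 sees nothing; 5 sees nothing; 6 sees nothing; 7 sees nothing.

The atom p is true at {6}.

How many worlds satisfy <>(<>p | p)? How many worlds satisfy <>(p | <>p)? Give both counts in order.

For <>(<>p | p):
1: successors {2}; <>p | p there: 2:T. ✓
2: successors {3, 5, 6, 7}; <>p | p there: 3:F, 5:F, 6:T, 7:F. ✓
3: successors {4}; <>p | p there: 4:F. ✗
4: no successors, so <>(<>p | p) fails. ✗
5: no successors, so <>(<>p | p) fails. ✗
6: no successors, so <>(<>p | p) fails. ✗
7: no successors, so <>(<>p | p) fails. ✗
— 2 worlds.
For <>(p | <>p):
1: successors {2}; p | <>p there: 2:T. ✓
2: successors {3, 5, 6, 7}; p | <>p there: 3:F, 5:F, 6:T, 7:F. ✓
3: successors {4}; p | <>p there: 4:F. ✗
4: no successors, so <>(p | <>p) fails. ✗
5: no successors, so <>(p | <>p) fails. ✗
6: no successors, so <>(p | <>p) fails. ✗
7: no successors, so <>(p | <>p) fails. ✗
— 2 worlds.

2 and 2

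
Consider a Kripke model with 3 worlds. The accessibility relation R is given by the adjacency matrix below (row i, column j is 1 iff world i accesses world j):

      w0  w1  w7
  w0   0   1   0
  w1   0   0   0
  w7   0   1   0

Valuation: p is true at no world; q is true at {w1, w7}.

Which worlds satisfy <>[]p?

{w0, w7}

w0: successors {w1}; []p there: w1:T. ✓
w1: no successors, so <>[]p fails. ✗
w7: successors {w1}; []p there: w1:T. ✓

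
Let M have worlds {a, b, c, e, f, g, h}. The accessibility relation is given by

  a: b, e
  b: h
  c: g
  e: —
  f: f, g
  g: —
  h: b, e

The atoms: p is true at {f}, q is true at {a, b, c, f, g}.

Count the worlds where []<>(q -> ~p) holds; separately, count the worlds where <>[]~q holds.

For []<>(q -> ~p):
a: successors {b, e}; <>(q -> ~p) there: b:T, e:F. ✗
b: successors {h}; <>(q -> ~p) there: h:T. ✓
c: successors {g}; <>(q -> ~p) there: g:F. ✗
e: no successors, so []<>(q -> ~p) holds vacuously. ✓
f: successors {f, g}; <>(q -> ~p) there: f:T, g:F. ✗
g: no successors, so []<>(q -> ~p) holds vacuously. ✓
h: successors {b, e}; <>(q -> ~p) there: b:T, e:F. ✗
— 3 worlds.
For <>[]~q:
a: successors {b, e}; []~q there: b:T, e:T. ✓
b: successors {h}; []~q there: h:F. ✗
c: successors {g}; []~q there: g:T. ✓
e: no successors, so <>[]~q fails. ✗
f: successors {f, g}; []~q there: f:F, g:T. ✓
g: no successors, so <>[]~q fails. ✗
h: successors {b, e}; []~q there: b:T, e:T. ✓
— 4 worlds.

3 and 4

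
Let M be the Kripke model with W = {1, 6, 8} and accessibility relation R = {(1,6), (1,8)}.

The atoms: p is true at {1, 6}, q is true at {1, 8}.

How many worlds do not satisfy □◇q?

1

1: successors {6, 8}; ◇q there: 6:F, 8:F. ✗
6: no successors, so □◇q holds vacuously. ✓
8: no successors, so □◇q holds vacuously. ✓
Satisfying worlds: {6, 8}.
So □◇q fails at the other 1 world.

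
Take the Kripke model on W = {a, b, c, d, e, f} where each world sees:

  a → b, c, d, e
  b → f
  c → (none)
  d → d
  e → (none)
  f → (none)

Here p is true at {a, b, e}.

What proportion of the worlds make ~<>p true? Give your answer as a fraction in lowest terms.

5/6

a: <>p is T. ✗
b: <>p is F. ✓
c: <>p is F. ✓
d: <>p is F. ✓
e: <>p is F. ✓
f: <>p is F. ✓
That's 5 of 6 worlds, so 5/6.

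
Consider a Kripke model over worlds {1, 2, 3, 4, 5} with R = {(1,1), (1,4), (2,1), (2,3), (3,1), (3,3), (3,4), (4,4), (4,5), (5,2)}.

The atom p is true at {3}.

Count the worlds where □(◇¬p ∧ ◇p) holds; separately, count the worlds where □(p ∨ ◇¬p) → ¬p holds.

For □(◇¬p ∧ ◇p):
1: successors {1, 4}; ◇¬p ∧ ◇p there: 1:F, 4:F. ✗
2: successors {1, 3}; ◇¬p ∧ ◇p there: 1:F, 3:T. ✗
3: successors {1, 3, 4}; ◇¬p ∧ ◇p there: 1:F, 3:T, 4:F. ✗
4: successors {4, 5}; ◇¬p ∧ ◇p there: 4:F, 5:F. ✗
5: successors {2}; ◇¬p ∧ ◇p there: 2:T. ✓
— 1 world.
For □(p ∨ ◇¬p) → ¬p:
1: □(p ∨ ◇¬p) is T, ¬p is T. ✓
2: □(p ∨ ◇¬p) is T, ¬p is T. ✓
3: □(p ∨ ◇¬p) is T, ¬p is F. ✗
4: □(p ∨ ◇¬p) is T, ¬p is T. ✓
5: □(p ∨ ◇¬p) is T, ¬p is T. ✓
— 4 worlds.

1 and 4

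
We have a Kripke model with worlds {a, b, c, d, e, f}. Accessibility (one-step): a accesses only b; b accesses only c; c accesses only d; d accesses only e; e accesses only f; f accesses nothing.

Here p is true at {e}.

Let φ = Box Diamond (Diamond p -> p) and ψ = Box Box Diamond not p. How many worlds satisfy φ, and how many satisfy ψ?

For Box Diamond (Diamond p -> p):
a: successors {b}; Diamond (Diamond p -> p) there: b:T. ✓
b: successors {c}; Diamond (Diamond p -> p) there: c:F. ✗
c: successors {d}; Diamond (Diamond p -> p) there: d:T. ✓
d: successors {e}; Diamond (Diamond p -> p) there: e:T. ✓
e: successors {f}; Diamond (Diamond p -> p) there: f:F. ✗
f: no successors, so Box Diamond (Diamond p -> p) holds vacuously. ✓
— 4 worlds.
For Box Box Diamond not p:
a: successors {b}; Box Diamond not p there: b:T. ✓
b: successors {c}; Box Diamond not p there: c:F. ✗
c: successors {d}; Box Diamond not p there: d:T. ✓
d: successors {e}; Box Diamond not p there: e:F. ✗
e: successors {f}; Box Diamond not p there: f:T. ✓
f: no successors, so Box Box Diamond not p holds vacuously. ✓
— 4 worlds.

4 and 4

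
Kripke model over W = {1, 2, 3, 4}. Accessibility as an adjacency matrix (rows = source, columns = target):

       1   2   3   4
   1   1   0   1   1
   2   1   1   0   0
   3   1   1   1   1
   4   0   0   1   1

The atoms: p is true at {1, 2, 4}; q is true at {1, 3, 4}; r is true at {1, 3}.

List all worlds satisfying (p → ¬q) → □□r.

1: p → ¬q is F, □□r is F. ✓
2: p → ¬q is T, □□r is F. ✗
3: p → ¬q is T, □□r is F. ✗
4: p → ¬q is F, □□r is F. ✓

{1, 4}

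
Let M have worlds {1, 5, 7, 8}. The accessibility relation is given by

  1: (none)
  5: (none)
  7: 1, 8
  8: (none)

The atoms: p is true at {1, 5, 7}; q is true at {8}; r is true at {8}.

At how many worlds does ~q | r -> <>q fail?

1: ~q | r is T, <>q is F. ✗
5: ~q | r is T, <>q is F. ✗
7: ~q | r is T, <>q is T. ✓
8: ~q | r is T, <>q is F. ✗
Satisfying worlds: {7}.
So ~q | r -> <>q fails at the other 3 worlds.

3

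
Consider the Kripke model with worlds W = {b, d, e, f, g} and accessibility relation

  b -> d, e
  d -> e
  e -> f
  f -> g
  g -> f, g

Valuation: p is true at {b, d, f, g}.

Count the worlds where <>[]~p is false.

b: successors {d, e}; []~p there: d:T, e:F. ✓
d: successors {e}; []~p there: e:F. ✗
e: successors {f}; []~p there: f:F. ✗
f: successors {g}; []~p there: g:F. ✗
g: successors {f, g}; []~p there: f:F, g:F. ✗
Satisfying worlds: {b}.
So <>[]~p fails at the other 4 worlds.

4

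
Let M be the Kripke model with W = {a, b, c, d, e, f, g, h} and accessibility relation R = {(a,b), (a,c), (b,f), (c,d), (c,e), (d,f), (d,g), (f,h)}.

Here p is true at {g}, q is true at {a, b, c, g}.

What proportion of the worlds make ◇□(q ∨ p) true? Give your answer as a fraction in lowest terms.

3/8

a: successors {b, c}; □(q ∨ p) there: b:F, c:F. ✗
b: successors {f}; □(q ∨ p) there: f:F. ✗
c: successors {d, e}; □(q ∨ p) there: d:F, e:T. ✓
d: successors {f, g}; □(q ∨ p) there: f:F, g:T. ✓
e: no successors, so ◇□(q ∨ p) fails. ✗
f: successors {h}; □(q ∨ p) there: h:T. ✓
g: no successors, so ◇□(q ∨ p) fails. ✗
h: no successors, so ◇□(q ∨ p) fails. ✗
That's 3 of 8 worlds, so 3/8.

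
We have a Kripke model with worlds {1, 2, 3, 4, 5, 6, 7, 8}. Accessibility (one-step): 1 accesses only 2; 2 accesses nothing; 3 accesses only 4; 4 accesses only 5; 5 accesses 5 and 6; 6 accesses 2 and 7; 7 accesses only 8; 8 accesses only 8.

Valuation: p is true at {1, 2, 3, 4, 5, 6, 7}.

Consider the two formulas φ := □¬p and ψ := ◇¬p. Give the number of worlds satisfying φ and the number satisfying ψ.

3 and 2

For □¬p:
1: successors {2}; ¬p there: 2:F. ✗
2: no successors, so □¬p holds vacuously. ✓
3: successors {4}; ¬p there: 4:F. ✗
4: successors {5}; ¬p there: 5:F. ✗
5: successors {5, 6}; ¬p there: 5:F, 6:F. ✗
6: successors {2, 7}; ¬p there: 2:F, 7:F. ✗
7: successors {8}; ¬p there: 8:T. ✓
8: successors {8}; ¬p there: 8:T. ✓
— 3 worlds.
For ◇¬p:
1: successors {2}; ¬p there: 2:F. ✗
2: no successors, so ◇¬p fails. ✗
3: successors {4}; ¬p there: 4:F. ✗
4: successors {5}; ¬p there: 5:F. ✗
5: successors {5, 6}; ¬p there: 5:F, 6:F. ✗
6: successors {2, 7}; ¬p there: 2:F, 7:F. ✗
7: successors {8}; ¬p there: 8:T. ✓
8: successors {8}; ¬p there: 8:T. ✓
— 2 worlds.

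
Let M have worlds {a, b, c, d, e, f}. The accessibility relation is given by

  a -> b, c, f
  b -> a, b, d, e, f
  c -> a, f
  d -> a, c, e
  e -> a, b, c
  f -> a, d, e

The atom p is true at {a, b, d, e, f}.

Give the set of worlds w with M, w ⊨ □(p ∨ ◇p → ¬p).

∅

a: successors {b, c, f}; p ∨ ◇p → ¬p there: b:F, c:T, f:F. ✗
b: successors {a, b, d, e, f}; p ∨ ◇p → ¬p there: a:F, b:F, d:F, e:F, f:F. ✗
c: successors {a, f}; p ∨ ◇p → ¬p there: a:F, f:F. ✗
d: successors {a, c, e}; p ∨ ◇p → ¬p there: a:F, c:T, e:F. ✗
e: successors {a, b, c}; p ∨ ◇p → ¬p there: a:F, b:F, c:T. ✗
f: successors {a, d, e}; p ∨ ◇p → ¬p there: a:F, d:F, e:F. ✗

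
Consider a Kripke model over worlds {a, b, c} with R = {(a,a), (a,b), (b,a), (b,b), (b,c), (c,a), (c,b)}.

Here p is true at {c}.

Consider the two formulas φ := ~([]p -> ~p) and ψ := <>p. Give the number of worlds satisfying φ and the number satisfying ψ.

0 and 1

For ~([]p -> ~p):
a: []p -> ~p is T. ✗
b: []p -> ~p is T. ✗
c: []p -> ~p is T. ✗
— 0 worlds.
For <>p:
a: successors {a, b}; p there: a:F, b:F. ✗
b: successors {a, b, c}; p there: a:F, b:F, c:T. ✓
c: successors {a, b}; p there: a:F, b:F. ✗
— 1 world.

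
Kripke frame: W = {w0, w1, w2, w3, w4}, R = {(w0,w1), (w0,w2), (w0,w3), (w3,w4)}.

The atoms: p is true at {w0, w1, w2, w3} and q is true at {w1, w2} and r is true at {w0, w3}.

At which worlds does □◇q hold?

{w1, w2, w4}

w0: successors {w1, w2, w3}; ◇q there: w1:F, w2:F, w3:F. ✗
w1: no successors, so □◇q holds vacuously. ✓
w2: no successors, so □◇q holds vacuously. ✓
w3: successors {w4}; ◇q there: w4:F. ✗
w4: no successors, so □◇q holds vacuously. ✓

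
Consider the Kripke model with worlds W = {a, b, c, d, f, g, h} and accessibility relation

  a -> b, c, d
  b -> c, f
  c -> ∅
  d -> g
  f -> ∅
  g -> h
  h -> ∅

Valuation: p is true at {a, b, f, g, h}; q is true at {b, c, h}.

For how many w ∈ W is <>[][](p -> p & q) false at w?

a: successors {b, c, d}; [][](p -> p & q) there: b:T, c:T, d:T. ✓
b: successors {c, f}; [][](p -> p & q) there: c:T, f:T. ✓
c: no successors, so <>[][](p -> p & q) fails. ✗
d: successors {g}; [][](p -> p & q) there: g:T. ✓
f: no successors, so <>[][](p -> p & q) fails. ✗
g: successors {h}; [][](p -> p & q) there: h:T. ✓
h: no successors, so <>[][](p -> p & q) fails. ✗
Satisfying worlds: {a, b, d, g}.
So <>[][](p -> p & q) fails at the other 3 worlds.

3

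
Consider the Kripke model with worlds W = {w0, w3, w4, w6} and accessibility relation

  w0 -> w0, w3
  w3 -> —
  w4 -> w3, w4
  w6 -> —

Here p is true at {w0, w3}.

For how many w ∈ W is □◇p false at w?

2

w0: successors {w0, w3}; ◇p there: w0:T, w3:F. ✗
w3: no successors, so □◇p holds vacuously. ✓
w4: successors {w3, w4}; ◇p there: w3:F, w4:T. ✗
w6: no successors, so □◇p holds vacuously. ✓
Satisfying worlds: {w3, w6}.
So □◇p fails at the other 2 worlds.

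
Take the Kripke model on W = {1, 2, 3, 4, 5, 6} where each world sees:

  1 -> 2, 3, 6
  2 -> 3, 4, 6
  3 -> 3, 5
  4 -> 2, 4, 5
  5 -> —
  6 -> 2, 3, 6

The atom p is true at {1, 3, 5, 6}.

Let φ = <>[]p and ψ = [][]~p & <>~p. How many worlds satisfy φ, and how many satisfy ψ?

For <>[]p:
1: successors {2, 3, 6}; []p there: 2:F, 3:T, 6:F. ✓
2: successors {3, 4, 6}; []p there: 3:T, 4:F, 6:F. ✓
3: successors {3, 5}; []p there: 3:T, 5:T. ✓
4: successors {2, 4, 5}; []p there: 2:F, 4:F, 5:T. ✓
5: no successors, so <>[]p fails. ✗
6: successors {2, 3, 6}; []p there: 2:F, 3:T, 6:F. ✓
— 5 worlds.
For [][]~p & <>~p:
1: [][]~p is F, <>~p is T. ✗
2: [][]~p is F, <>~p is T. ✗
3: [][]~p is F, <>~p is F. ✗
4: [][]~p is F, <>~p is T. ✗
5: [][]~p is T, <>~p is F. ✗
6: [][]~p is F, <>~p is T. ✗
— 0 worlds.

5 and 0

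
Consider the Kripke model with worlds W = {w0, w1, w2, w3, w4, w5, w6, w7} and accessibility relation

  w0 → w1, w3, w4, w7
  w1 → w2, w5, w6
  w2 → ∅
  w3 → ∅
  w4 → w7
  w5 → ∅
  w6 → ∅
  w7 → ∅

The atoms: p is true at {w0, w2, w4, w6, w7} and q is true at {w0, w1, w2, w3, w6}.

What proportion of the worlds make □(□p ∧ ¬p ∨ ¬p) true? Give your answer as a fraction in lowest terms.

w0: successors {w1, w3, w4, w7}; □p ∧ ¬p ∨ ¬p there: w1:T, w3:T, w4:F, w7:F. ✗
w1: successors {w2, w5, w6}; □p ∧ ¬p ∨ ¬p there: w2:F, w5:T, w6:F. ✗
w2: no successors, so □(□p ∧ ¬p ∨ ¬p) holds vacuously. ✓
w3: no successors, so □(□p ∧ ¬p ∨ ¬p) holds vacuously. ✓
w4: successors {w7}; □p ∧ ¬p ∨ ¬p there: w7:F. ✗
w5: no successors, so □(□p ∧ ¬p ∨ ¬p) holds vacuously. ✓
w6: no successors, so □(□p ∧ ¬p ∨ ¬p) holds vacuously. ✓
w7: no successors, so □(□p ∧ ¬p ∨ ¬p) holds vacuously. ✓
That's 5 of 8 worlds, so 5/8.

5/8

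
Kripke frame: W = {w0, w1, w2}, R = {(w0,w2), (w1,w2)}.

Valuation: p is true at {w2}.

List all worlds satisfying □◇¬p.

{w2}

w0: successors {w2}; ◇¬p there: w2:F. ✗
w1: successors {w2}; ◇¬p there: w2:F. ✗
w2: no successors, so □◇¬p holds vacuously. ✓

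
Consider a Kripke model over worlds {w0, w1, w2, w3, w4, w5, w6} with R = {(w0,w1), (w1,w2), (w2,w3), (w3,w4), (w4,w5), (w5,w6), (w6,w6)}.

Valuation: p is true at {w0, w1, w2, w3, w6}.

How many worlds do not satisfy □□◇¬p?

w0: successors {w1}; □◇¬p there: w1:F. ✗
w1: successors {w2}; □◇¬p there: w2:T. ✓
w2: successors {w3}; □◇¬p there: w3:T. ✓
w3: successors {w4}; □◇¬p there: w4:F. ✗
w4: successors {w5}; □◇¬p there: w5:F. ✗
w5: successors {w6}; □◇¬p there: w6:F. ✗
w6: successors {w6}; □◇¬p there: w6:F. ✗
Satisfying worlds: {w1, w2}.
So □□◇¬p fails at the other 5 worlds.

5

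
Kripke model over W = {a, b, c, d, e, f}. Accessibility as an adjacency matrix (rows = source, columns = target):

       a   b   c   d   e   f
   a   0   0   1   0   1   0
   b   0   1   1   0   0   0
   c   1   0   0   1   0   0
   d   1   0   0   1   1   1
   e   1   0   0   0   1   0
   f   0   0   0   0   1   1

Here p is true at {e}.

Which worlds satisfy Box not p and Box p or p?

a: Box not p and Box p is F, p is F. ✗
b: Box not p and Box p is F, p is F. ✗
c: Box not p and Box p is F, p is F. ✗
d: Box not p and Box p is F, p is F. ✗
e: Box not p and Box p is F, p is T. ✓
f: Box not p and Box p is F, p is F. ✗

{e}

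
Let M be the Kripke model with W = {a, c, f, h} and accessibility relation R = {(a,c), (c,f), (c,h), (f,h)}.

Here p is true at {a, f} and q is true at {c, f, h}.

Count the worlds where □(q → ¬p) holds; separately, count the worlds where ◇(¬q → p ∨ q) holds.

3 and 3

For □(q → ¬p):
a: successors {c}; q → ¬p there: c:T. ✓
c: successors {f, h}; q → ¬p there: f:F, h:T. ✗
f: successors {h}; q → ¬p there: h:T. ✓
h: no successors, so □(q → ¬p) holds vacuously. ✓
— 3 worlds.
For ◇(¬q → p ∨ q):
a: successors {c}; ¬q → p ∨ q there: c:T. ✓
c: successors {f, h}; ¬q → p ∨ q there: f:T, h:T. ✓
f: successors {h}; ¬q → p ∨ q there: h:T. ✓
h: no successors, so ◇(¬q → p ∨ q) fails. ✗
— 3 worlds.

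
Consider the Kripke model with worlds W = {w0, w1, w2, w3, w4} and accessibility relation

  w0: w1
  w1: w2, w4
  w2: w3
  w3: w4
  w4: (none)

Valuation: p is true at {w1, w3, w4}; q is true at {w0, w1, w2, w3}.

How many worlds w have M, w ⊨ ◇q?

3

w0: successors {w1}; q there: w1:T. ✓
w1: successors {w2, w4}; q there: w2:T, w4:F. ✓
w2: successors {w3}; q there: w3:T. ✓
w3: successors {w4}; q there: w4:F. ✗
w4: no successors, so ◇q fails. ✗
Satisfying worlds: {w0, w1, w2}.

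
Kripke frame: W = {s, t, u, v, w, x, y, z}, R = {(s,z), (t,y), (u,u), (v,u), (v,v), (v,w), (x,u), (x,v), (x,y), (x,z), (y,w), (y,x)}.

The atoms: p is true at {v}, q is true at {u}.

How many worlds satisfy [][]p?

s: successors {z}; []p there: z:T. ✓
t: successors {y}; []p there: y:F. ✗
u: successors {u}; []p there: u:F. ✗
v: successors {u, v, w}; []p there: u:F, v:F, w:T. ✗
w: no successors, so [][]p holds vacuously. ✓
x: successors {u, v, y, z}; []p there: u:F, v:F, y:F, z:T. ✗
y: successors {w, x}; []p there: w:T, x:F. ✗
z: no successors, so [][]p holds vacuously. ✓
Satisfying worlds: {s, w, z}.

3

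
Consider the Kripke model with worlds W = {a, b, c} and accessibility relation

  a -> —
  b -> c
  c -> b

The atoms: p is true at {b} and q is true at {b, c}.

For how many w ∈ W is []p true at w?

a: no successors, so []p holds vacuously. ✓
b: successors {c}; p there: c:F. ✗
c: successors {b}; p there: b:T. ✓
Satisfying worlds: {a, c}.

2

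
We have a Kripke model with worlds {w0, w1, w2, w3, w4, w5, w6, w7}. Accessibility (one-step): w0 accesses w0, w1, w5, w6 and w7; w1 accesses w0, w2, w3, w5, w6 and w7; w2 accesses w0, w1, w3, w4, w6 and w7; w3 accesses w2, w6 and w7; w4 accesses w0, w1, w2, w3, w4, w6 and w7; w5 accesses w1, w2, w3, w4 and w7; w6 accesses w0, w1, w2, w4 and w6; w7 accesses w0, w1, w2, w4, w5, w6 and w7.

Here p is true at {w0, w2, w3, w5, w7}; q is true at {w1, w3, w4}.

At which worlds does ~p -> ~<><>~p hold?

{w0, w2, w3, w5, w7}

w0: ~p is F, ~<><>~p is F. ✓
w1: ~p is T, ~<><>~p is F. ✗
w2: ~p is F, ~<><>~p is F. ✓
w3: ~p is F, ~<><>~p is F. ✓
w4: ~p is T, ~<><>~p is F. ✗
w5: ~p is F, ~<><>~p is F. ✓
w6: ~p is T, ~<><>~p is F. ✗
w7: ~p is F, ~<><>~p is F. ✓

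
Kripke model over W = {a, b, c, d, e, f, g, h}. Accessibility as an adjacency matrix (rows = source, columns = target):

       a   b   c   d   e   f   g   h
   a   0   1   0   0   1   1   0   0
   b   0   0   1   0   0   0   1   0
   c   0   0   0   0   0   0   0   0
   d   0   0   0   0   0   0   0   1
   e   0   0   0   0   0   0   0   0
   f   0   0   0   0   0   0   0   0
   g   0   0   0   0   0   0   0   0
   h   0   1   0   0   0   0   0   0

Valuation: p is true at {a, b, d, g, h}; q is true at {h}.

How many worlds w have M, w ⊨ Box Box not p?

5

a: successors {b, e, f}; Box not p there: b:F, e:T, f:T. ✗
b: successors {c, g}; Box not p there: c:T, g:T. ✓
c: no successors, so Box Box not p holds vacuously. ✓
d: successors {h}; Box not p there: h:F. ✗
e: no successors, so Box Box not p holds vacuously. ✓
f: no successors, so Box Box not p holds vacuously. ✓
g: no successors, so Box Box not p holds vacuously. ✓
h: successors {b}; Box not p there: b:F. ✗
Satisfying worlds: {b, c, e, f, g}.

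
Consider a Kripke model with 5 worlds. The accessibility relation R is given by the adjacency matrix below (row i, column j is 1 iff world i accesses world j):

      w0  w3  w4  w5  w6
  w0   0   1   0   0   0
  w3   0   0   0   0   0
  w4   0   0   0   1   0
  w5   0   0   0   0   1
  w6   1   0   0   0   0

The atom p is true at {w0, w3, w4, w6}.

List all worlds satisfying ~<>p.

w0: <>p is T. ✗
w3: <>p is F. ✓
w4: <>p is F. ✓
w5: <>p is T. ✗
w6: <>p is T. ✗

{w3, w4}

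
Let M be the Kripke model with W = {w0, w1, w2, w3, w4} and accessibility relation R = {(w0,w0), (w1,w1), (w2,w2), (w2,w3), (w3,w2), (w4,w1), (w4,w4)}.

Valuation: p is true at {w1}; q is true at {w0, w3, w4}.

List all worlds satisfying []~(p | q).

w0: successors {w0}; ~(p | q) there: w0:F. ✗
w1: successors {w1}; ~(p | q) there: w1:F. ✗
w2: successors {w2, w3}; ~(p | q) there: w2:T, w3:F. ✗
w3: successors {w2}; ~(p | q) there: w2:T. ✓
w4: successors {w1, w4}; ~(p | q) there: w1:F, w4:F. ✗

{w3}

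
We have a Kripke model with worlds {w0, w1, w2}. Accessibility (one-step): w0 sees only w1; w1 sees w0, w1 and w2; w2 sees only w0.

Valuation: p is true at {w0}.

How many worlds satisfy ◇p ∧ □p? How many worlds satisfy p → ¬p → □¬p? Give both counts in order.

1 and 3

For ◇p ∧ □p:
w0: ◇p is F, □p is F. ✗
w1: ◇p is T, □p is F. ✗
w2: ◇p is T, □p is T. ✓
— 1 world.
For p → ¬p → □¬p:
w0: p is T, ¬p → □¬p is T. ✓
w1: p is F, ¬p → □¬p is F. ✓
w2: p is F, ¬p → □¬p is F. ✓
— 3 worlds.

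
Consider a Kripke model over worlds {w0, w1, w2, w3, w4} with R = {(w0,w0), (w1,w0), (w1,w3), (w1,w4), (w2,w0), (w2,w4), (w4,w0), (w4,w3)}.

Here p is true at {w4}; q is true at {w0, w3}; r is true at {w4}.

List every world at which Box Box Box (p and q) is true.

w0: successors {w0}; Box Box (p and q) there: w0:F. ✗
w1: successors {w0, w3, w4}; Box Box (p and q) there: w0:F, w3:T, w4:F. ✗
w2: successors {w0, w4}; Box Box (p and q) there: w0:F, w4:F. ✗
w3: no successors, so Box Box Box (p and q) holds vacuously. ✓
w4: successors {w0, w3}; Box Box (p and q) there: w0:F, w3:T. ✗

{w3}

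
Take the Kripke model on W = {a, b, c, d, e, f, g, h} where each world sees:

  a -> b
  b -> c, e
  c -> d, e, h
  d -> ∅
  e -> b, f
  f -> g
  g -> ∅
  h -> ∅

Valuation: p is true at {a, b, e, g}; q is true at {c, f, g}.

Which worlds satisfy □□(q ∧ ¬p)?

a: successors {b}; □(q ∧ ¬p) there: b:F. ✗
b: successors {c, e}; □(q ∧ ¬p) there: c:F, e:F. ✗
c: successors {d, e, h}; □(q ∧ ¬p) there: d:T, e:F, h:T. ✗
d: no successors, so □□(q ∧ ¬p) holds vacuously. ✓
e: successors {b, f}; □(q ∧ ¬p) there: b:F, f:F. ✗
f: successors {g}; □(q ∧ ¬p) there: g:T. ✓
g: no successors, so □□(q ∧ ¬p) holds vacuously. ✓
h: no successors, so □□(q ∧ ¬p) holds vacuously. ✓

{d, f, g, h}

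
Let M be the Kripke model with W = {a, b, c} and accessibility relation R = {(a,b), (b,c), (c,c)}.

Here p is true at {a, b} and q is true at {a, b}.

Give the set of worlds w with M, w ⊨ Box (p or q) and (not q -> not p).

a: Box (p or q) is T, not q -> not p is T. ✓
b: Box (p or q) is F, not q -> not p is T. ✗
c: Box (p or q) is F, not q -> not p is T. ✗

{a}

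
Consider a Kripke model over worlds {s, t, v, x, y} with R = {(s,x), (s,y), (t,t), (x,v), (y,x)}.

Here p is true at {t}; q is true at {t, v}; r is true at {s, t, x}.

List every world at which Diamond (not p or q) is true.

s: successors {x, y}; not p or q there: x:T, y:T. ✓
t: successors {t}; not p or q there: t:T. ✓
v: no successors, so Diamond (not p or q) fails. ✗
x: successors {v}; not p or q there: v:T. ✓
y: successors {x}; not p or q there: x:T. ✓

{s, t, x, y}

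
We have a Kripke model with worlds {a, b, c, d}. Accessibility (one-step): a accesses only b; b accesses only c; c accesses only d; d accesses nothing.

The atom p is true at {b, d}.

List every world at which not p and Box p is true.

{a, c}

a: not p is T, Box p is T. ✓
b: not p is F, Box p is F. ✗
c: not p is T, Box p is T. ✓
d: not p is F, Box p is T. ✗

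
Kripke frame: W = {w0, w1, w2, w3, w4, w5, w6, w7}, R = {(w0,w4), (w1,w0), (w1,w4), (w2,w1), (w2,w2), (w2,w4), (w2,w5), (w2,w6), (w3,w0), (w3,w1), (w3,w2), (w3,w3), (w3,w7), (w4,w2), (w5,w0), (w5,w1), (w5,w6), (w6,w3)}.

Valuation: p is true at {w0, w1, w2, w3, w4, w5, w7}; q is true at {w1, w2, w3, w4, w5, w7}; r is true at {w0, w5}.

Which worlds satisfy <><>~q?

w0: successors {w4}; <>~q there: w4:F. ✗
w1: successors {w0, w4}; <>~q there: w0:F, w4:F. ✗
w2: successors {w1, w2, w4, w5, w6}; <>~q there: w1:T, w2:T, w4:F, w5:T, w6:F. ✓
w3: successors {w0, w1, w2, w3, w7}; <>~q there: w0:F, w1:T, w2:T, w3:T, w7:F. ✓
w4: successors {w2}; <>~q there: w2:T. ✓
w5: successors {w0, w1, w6}; <>~q there: w0:F, w1:T, w6:F. ✓
w6: successors {w3}; <>~q there: w3:T. ✓
w7: no successors, so <><>~q fails. ✗

{w2, w3, w4, w5, w6}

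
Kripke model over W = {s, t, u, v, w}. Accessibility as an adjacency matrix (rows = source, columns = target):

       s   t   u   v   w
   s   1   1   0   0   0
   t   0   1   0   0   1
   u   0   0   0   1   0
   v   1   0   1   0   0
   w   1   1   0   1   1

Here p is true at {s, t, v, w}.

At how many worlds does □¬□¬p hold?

s: successors {s, t}; ¬□¬p there: s:T, t:T. ✓
t: successors {t, w}; ¬□¬p there: t:T, w:T. ✓
u: successors {v}; ¬□¬p there: v:T. ✓
v: successors {s, u}; ¬□¬p there: s:T, u:T. ✓
w: successors {s, t, v, w}; ¬□¬p there: s:T, t:T, v:T, w:T. ✓
Satisfying worlds: {s, t, u, v, w}.

5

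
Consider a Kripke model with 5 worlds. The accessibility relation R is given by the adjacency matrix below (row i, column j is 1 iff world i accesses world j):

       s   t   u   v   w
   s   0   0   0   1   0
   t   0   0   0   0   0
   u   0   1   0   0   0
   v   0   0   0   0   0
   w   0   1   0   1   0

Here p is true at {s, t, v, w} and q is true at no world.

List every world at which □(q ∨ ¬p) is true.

{t, v}

s: successors {v}; q ∨ ¬p there: v:F. ✗
t: no successors, so □(q ∨ ¬p) holds vacuously. ✓
u: successors {t}; q ∨ ¬p there: t:F. ✗
v: no successors, so □(q ∨ ¬p) holds vacuously. ✓
w: successors {t, v}; q ∨ ¬p there: t:F, v:F. ✗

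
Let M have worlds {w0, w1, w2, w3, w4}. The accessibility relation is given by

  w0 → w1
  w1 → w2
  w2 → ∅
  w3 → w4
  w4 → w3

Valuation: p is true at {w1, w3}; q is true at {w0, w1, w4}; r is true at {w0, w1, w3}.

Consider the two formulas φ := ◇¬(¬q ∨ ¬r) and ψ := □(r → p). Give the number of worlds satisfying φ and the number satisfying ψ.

For ◇¬(¬q ∨ ¬r):
w0: successors {w1}; ¬(¬q ∨ ¬r) there: w1:T. ✓
w1: successors {w2}; ¬(¬q ∨ ¬r) there: w2:F. ✗
w2: no successors, so ◇¬(¬q ∨ ¬r) fails. ✗
w3: successors {w4}; ¬(¬q ∨ ¬r) there: w4:F. ✗
w4: successors {w3}; ¬(¬q ∨ ¬r) there: w3:F. ✗
— 1 world.
For □(r → p):
w0: successors {w1}; r → p there: w1:T. ✓
w1: successors {w2}; r → p there: w2:T. ✓
w2: no successors, so □(r → p) holds vacuously. ✓
w3: successors {w4}; r → p there: w4:T. ✓
w4: successors {w3}; r → p there: w3:T. ✓
— 5 worlds.

1 and 5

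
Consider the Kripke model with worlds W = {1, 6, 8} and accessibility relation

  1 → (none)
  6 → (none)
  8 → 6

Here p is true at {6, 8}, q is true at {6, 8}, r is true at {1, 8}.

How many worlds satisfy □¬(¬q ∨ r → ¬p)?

2

1: no successors, so □¬(¬q ∨ r → ¬p) holds vacuously. ✓
6: no successors, so □¬(¬q ∨ r → ¬p) holds vacuously. ✓
8: successors {6}; ¬(¬q ∨ r → ¬p) there: 6:F. ✗
Satisfying worlds: {1, 6}.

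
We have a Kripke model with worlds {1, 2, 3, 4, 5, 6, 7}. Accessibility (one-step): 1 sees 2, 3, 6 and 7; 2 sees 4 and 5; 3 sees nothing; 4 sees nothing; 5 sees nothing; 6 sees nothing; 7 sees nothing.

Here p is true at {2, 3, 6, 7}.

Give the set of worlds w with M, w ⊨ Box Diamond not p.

{3, 4, 5, 6, 7}

1: successors {2, 3, 6, 7}; Diamond not p there: 2:T, 3:F, 6:F, 7:F. ✗
2: successors {4, 5}; Diamond not p there: 4:F, 5:F. ✗
3: no successors, so Box Diamond not p holds vacuously. ✓
4: no successors, so Box Diamond not p holds vacuously. ✓
5: no successors, so Box Diamond not p holds vacuously. ✓
6: no successors, so Box Diamond not p holds vacuously. ✓
7: no successors, so Box Diamond not p holds vacuously. ✓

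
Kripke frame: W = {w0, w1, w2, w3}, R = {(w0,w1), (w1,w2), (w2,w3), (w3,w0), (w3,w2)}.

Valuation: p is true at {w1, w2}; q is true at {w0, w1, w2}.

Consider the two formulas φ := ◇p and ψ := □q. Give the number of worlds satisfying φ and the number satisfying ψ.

3 and 3

For ◇p:
w0: successors {w1}; p there: w1:T. ✓
w1: successors {w2}; p there: w2:T. ✓
w2: successors {w3}; p there: w3:F. ✗
w3: successors {w0, w2}; p there: w0:F, w2:T. ✓
— 3 worlds.
For □q:
w0: successors {w1}; q there: w1:T. ✓
w1: successors {w2}; q there: w2:T. ✓
w2: successors {w3}; q there: w3:F. ✗
w3: successors {w0, w2}; q there: w0:T, w2:T. ✓
— 3 worlds.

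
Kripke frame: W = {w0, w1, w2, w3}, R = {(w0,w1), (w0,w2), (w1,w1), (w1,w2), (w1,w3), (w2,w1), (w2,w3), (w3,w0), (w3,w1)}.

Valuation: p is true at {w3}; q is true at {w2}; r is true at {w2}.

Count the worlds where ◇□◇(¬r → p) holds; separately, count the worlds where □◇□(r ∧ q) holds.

For ◇□◇(¬r → p):
w0: successors {w1, w2}; □◇(¬r → p) there: w1:F, w2:F. ✗
w1: successors {w1, w2, w3}; □◇(¬r → p) there: w1:F, w2:F, w3:T. ✓
w2: successors {w1, w3}; □◇(¬r → p) there: w1:F, w3:T. ✓
w3: successors {w0, w1}; □◇(¬r → p) there: w0:T, w1:F. ✓
— 3 worlds.
For □◇□(r ∧ q):
w0: successors {w1, w2}; ◇□(r ∧ q) there: w1:F, w2:F. ✗
w1: successors {w1, w2, w3}; ◇□(r ∧ q) there: w1:F, w2:F, w3:F. ✗
w2: successors {w1, w3}; ◇□(r ∧ q) there: w1:F, w3:F. ✗
w3: successors {w0, w1}; ◇□(r ∧ q) there: w0:F, w1:F. ✗
— 0 worlds.

3 and 0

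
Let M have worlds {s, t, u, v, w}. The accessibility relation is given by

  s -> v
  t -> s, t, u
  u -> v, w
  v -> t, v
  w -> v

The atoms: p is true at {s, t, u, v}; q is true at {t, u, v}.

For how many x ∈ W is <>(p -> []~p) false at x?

s: successors {v}; p -> []~p there: v:F. ✗
t: successors {s, t, u}; p -> []~p there: s:F, t:F, u:F. ✗
u: successors {v, w}; p -> []~p there: v:F, w:T. ✓
v: successors {t, v}; p -> []~p there: t:F, v:F. ✗
w: successors {v}; p -> []~p there: v:F. ✗
Satisfying worlds: {u}.
So <>(p -> []~p) fails at the other 4 worlds.

4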